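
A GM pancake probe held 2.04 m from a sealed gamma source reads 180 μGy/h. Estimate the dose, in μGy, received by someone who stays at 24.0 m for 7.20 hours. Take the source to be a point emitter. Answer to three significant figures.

Since intensity falls as 1/r², rate at 24.0 m:
(2.04/24.0)² = 0.007225, so 180 × 0.007225 = 1.300 μGy/h.
Dose = rate × time = 1.300 μGy/h × 7.200 h = 9.360 μGy.

9.36 μGy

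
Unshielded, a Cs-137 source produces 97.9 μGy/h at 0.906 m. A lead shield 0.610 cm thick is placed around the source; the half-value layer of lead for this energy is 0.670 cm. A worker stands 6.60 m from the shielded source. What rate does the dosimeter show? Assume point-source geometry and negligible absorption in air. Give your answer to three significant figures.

Distance alone: 97.9 × (0.906/6.60)² = 97.9 × 0.01884 = 1.844 μGy/h.
Shield: 0.610/0.670 = 0.9104 half-value layers → attenuation 2^(−0.9104) = 0.5320.
Combined: 1.844 × 0.5320 = 0.9810 μGy/h.

0.981 μGy/h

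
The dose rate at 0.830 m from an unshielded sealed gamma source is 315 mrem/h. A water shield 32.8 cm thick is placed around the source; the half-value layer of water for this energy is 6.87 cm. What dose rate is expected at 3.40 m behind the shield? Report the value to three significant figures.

Distance alone: (0.830/3.40)² = 0.05959, so 315 × 0.05959 = 18.77 mrem/h.
Shield: 32.8/6.87 = 4.774 half-value layers → attenuation 2^(−4.774) = 0.03655.
Combined: 18.77 × 0.03655 = 0.6860 mrem/h.

0.686 mrem/h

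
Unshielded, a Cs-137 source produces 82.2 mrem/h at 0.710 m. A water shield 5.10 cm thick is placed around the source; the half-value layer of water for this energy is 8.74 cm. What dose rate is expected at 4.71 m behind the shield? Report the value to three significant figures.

Distance alone: (0.710/4.71)² = 0.02272, so 82.2 × 0.02272 = 1.868 mrem/h.
Shield: 5.10/8.74 = 0.5835 half-value layers → attenuation 2^(−0.5835) = 0.6673.
Combined: 1.868 × 0.6673 = 1.247 mrem/h.

1.25 mrem/h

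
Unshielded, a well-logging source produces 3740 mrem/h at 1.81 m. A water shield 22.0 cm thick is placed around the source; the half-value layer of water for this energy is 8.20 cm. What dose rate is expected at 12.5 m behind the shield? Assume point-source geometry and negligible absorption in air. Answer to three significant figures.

Distance alone: (1.81/12.5)² = 0.02097, so 3740 × 0.02097 = 78.43 mrem/h.
Shield: 22.0/8.20 = 2.683 half-value layers → attenuation 2^(−2.683) = 0.1557.
Combined: 78.43 × 0.1557 = 12.21 mrem/h.

12.2 mrem/h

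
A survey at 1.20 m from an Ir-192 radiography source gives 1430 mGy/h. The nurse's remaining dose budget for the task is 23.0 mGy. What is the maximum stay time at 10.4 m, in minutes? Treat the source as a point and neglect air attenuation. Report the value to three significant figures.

72.5 min

Intensity scales as (d₁/d₂)², so rate at 10.4 m:
1430 × (1.20/10.4)² = 1430 × 0.01331 = 19.03 mGy/h.
Stay time = 23.0 mGy ÷ 19.03 mGy/h = 1.209 h = 72.54 min.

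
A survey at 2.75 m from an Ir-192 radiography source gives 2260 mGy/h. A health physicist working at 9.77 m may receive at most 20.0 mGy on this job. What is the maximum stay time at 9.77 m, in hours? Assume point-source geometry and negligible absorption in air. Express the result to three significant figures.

0.112 h

Using I₁d₁² = I₂d₂², rate at 9.77 m:
(2.75/9.77)² = 0.07923, so 2260 × 0.07923 = 179.1 mGy/h.
Stay time = 20.0 mGy ÷ 179.1 mGy/h = 0.1117 h.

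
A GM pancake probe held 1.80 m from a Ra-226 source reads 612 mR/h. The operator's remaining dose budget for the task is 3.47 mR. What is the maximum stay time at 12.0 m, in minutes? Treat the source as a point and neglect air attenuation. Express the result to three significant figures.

By the inverse-square law, rate at 12.0 m:
(1.80/12.0)² = 0.02250, so 612 × 0.02250 = 13.77 mR/h.
Stay time = 3.47 mR ÷ 13.77 mR/h = 0.2520 h = 15.12 min.

15.1 min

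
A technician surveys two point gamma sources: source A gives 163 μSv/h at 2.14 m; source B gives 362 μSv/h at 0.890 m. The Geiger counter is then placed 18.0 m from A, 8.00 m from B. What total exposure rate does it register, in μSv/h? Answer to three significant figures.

Each source contributes Iᵢ·(dᵢ/rᵢ)²; contributions add.
A: 163 × (2.14/18.0)² = 2.304 μSv/h
B: 362 × (0.890/8.00)² = 4.480 μSv/h
Total = 2.304 + 4.480 = 6.784 μSv/h.

6.78 μSv/h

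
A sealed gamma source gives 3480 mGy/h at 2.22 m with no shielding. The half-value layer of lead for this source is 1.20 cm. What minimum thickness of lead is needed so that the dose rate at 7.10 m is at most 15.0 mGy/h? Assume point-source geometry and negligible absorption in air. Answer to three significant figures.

At 7.10 m, distance alone gives (2.22/7.10)² = 0.09777, so 3480 × 0.09777 = 340.2 mGy/h.
Further attenuation needed: 340.2/15.0 = 22.68.
n = log₂(22.68) = 4.503 half-value layers.
Thickness = 4.503 × 1.20 cm = 5.404 cm.

5.40 cm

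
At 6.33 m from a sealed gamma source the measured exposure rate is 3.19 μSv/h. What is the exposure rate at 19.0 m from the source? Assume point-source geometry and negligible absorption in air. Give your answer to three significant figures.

0.354 μSv/h

Since intensity falls as 1/r², scaling from 6.33 m to 19.0 m:
(6.33/19.0)² = 0.1110, so 3.19 × 0.1110 = 0.3541 μSv/h.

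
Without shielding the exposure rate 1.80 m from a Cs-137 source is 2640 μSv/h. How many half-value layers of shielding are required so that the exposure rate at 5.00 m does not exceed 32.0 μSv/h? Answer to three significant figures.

3.42 half-value layers

At 5.00 m, distance alone gives (1.80/5.00)² = 0.1296, so 2640 × 0.1296 = 342.1 μSv/h.
Further attenuation needed: 342.1/32.0 = 10.69.
n = log₂(10.69) = 3.418 half-value layers.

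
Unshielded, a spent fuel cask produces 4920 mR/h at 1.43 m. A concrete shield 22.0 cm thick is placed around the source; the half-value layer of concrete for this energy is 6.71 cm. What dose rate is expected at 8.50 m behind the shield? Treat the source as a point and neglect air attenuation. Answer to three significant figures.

Distance alone: 4920 × (1.43/8.50)² = 4920 × 0.02830 = 139.2 mR/h.
Shield: 22.0/6.71 = 3.279 half-value layers → attenuation 2^(−3.279) = 0.1030.
Combined: 139.2 × 0.1030 = 14.34 mR/h.

14.3 mR/h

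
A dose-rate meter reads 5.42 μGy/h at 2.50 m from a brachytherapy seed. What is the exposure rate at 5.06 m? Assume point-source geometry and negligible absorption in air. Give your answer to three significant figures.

1.32 μGy/h

Using I₁d₁² = I₂d₂², the rate at 5.06 m is
5.42 × (2.50/5.06)² = 5.42 × 0.2441 = 1.323 μGy/h.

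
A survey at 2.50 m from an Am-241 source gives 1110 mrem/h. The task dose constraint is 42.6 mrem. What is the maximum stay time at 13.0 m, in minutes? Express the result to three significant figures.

62.3 min

By the inverse-square law, rate at 13.0 m:
1110 × (2.50/13.0)² = 1110 × 0.03698 = 41.05 mrem/h.
Stay time = 42.6 mrem ÷ 41.05 mrem/h = 1.038 h = 62.28 min.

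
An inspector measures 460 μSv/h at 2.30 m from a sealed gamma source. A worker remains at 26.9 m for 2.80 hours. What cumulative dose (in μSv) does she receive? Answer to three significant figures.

9.42 μSv

Intensity scales as (d₁/d₂)², so rate at 26.9 m:
460 × (2.30/26.9)² = 460 × 0.007311 = 3.363 μSv/h.
Dose = rate × time = 3.363 μSv/h × 2.800 h = 9.416 μSv.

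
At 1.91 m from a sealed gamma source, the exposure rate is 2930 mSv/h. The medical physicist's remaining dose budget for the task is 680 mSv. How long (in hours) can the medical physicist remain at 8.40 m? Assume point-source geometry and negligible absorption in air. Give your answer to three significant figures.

Using I₁d₁² = I₂d₂², rate at 8.40 m:
2930 × (1.91/8.40)² = 2930 × 0.05170 = 151.5 mSv/h.
Stay time = 680 mSv ÷ 151.5 mSv/h = 4.488 h.

4.49 h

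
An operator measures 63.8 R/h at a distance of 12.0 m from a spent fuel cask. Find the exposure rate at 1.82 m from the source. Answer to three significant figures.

2770 R/h

Since intensity falls as 1/r², the rate at 1.82 m is
(12.0/1.82)² = 43.47, so 63.8 × 43.47 = 2773 R/h.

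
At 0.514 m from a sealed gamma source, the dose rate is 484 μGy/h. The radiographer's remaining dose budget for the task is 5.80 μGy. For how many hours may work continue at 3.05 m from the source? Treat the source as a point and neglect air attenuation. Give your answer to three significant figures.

Since intensity falls as 1/r², rate at 3.05 m:
(0.514/3.05)² = 0.02840, so 484 × 0.02840 = 13.75 μGy/h.
Stay time = 5.80 μGy ÷ 13.75 μGy/h = 0.4218 h.

0.422 h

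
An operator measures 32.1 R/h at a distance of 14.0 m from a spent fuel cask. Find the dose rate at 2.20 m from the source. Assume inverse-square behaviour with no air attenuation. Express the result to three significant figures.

1300 R/h

Since intensity falls as 1/r², the rate at 2.20 m is
(14.0/2.20)² = 40.50, so 32.1 × 40.50 = 1300 R/h.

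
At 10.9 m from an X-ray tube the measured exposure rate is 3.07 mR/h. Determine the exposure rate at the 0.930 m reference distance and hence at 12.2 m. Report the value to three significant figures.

422 mR/h; 2.45 mR/h

Using I₁d₁² = I₂d₂²,
At 0.930 m: (10.9/0.930)² = 137.4, so 3.07 × 137.4 = 421.8 mR/h
At 12.2 m: 421.8 × (0.930/12.2)² = 421.8 × 0.005811 = 2.451 mR/h.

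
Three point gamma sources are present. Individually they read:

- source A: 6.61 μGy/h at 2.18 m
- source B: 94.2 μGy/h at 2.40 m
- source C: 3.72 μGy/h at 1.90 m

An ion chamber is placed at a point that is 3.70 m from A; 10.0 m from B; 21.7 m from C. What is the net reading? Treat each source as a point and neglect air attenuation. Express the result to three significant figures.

7.75 μGy/h

By superposition, sum each source's inverse-square contribution:
A: 6.61 × (2.18/3.70)² = 2.295 μGy/h
B: 94.2 × (2.40/10.0)² = 5.426 μGy/h
C: 3.72 × (1.90/21.7)² = 0.02852 μGy/h
Total = 2.295 + 5.426 + 0.02852 = 7.750 μGy/h.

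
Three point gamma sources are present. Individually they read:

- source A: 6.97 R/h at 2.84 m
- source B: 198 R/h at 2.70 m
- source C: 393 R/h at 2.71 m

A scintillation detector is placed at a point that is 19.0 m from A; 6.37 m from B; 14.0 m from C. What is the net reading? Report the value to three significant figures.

50.5 R/h

Each source contributes Iᵢ·(dᵢ/rᵢ)²; contributions add.
A: 6.97 × (2.84/19.0)² = 0.1557 R/h
B: 198 × (2.70/6.37)² = 35.57 R/h
C: 393 × (2.71/14.0)² = 14.73 R/h
Total = 0.1557 + 35.57 + 14.73 = 50.46 R/h.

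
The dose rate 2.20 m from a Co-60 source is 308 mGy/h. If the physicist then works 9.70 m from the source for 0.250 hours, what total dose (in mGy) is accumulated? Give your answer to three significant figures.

Using I₁d₁² = I₂d₂², rate at 9.70 m:
308 × (2.20/9.70)² = 308 × 0.05144 = 15.84 mGy/h.
Dose = rate × time = 15.84 mGy/h × 0.2500 h = 3.960 mGy.

3.96 mGy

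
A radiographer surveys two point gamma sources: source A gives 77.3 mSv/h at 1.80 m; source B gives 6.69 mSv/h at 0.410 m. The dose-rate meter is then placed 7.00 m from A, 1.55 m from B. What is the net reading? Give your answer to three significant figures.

Each source contributes Iᵢ·(dᵢ/rᵢ)²; contributions add.
A: 77.3 × (1.80/7.00)² = 5.111 mSv/h
B: 6.69 × (0.410/1.55)² = 0.4681 mSv/h
Total = 5.111 + 0.4681 = 5.579 mSv/h.

5.58 mSv/h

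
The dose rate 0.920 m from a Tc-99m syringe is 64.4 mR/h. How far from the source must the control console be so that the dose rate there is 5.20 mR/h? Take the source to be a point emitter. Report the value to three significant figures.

3.24 m

Intensity scales as (d₁/d₂)², so d₂ = d₁·√(I₁/I₂).
I₁/I₂ = 64.4/5.20 = 12.38, so d₂ = 0.920 × √12.38 = 3.237 m.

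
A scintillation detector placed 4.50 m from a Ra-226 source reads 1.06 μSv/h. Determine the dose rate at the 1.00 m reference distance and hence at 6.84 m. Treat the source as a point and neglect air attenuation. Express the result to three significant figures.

Since intensity falls as 1/r²,
At 1.00 m: (4.50/1.00)² = 20.25, so 1.06 × 20.25 = 21.46 μSv/h
At 6.84 m: (1.00/6.84)² = 0.02137, so 21.46 × 0.02137 = 0.4586 μSv/h.

21.5 μSv/h; 0.459 μSv/h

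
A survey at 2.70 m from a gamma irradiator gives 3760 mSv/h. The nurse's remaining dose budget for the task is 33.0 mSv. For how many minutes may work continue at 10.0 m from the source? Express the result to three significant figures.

Using I₁d₁² = I₂d₂², rate at 10.0 m:
(2.70/10.0)² = 0.07290, so 3760 × 0.07290 = 274.1 mSv/h.
Stay time = 33.0 mSv ÷ 274.1 mSv/h = 0.1204 h = 7.224 min.

7.22 min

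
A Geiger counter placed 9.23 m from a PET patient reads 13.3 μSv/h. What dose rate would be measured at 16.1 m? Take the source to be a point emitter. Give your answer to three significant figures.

By the inverse-square law, scaling from 9.23 m to 16.1 m:
13.3 × (9.23/16.1)² = 13.3 × 0.3287 = 4.372 μSv/h.

4.37 μSv/h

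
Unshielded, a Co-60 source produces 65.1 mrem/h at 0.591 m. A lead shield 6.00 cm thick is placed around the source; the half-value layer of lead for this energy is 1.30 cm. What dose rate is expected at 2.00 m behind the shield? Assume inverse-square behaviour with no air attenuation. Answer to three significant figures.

0.232 mrem/h

Distance alone: 65.1 × (0.591/2.00)² = 65.1 × 0.08732 = 5.685 mrem/h.
Shield: 6.00/1.30 = 4.615 half-value layers → attenuation 2^(−4.615) = 0.04081.
Combined: 5.685 × 0.04081 = 0.2320 mrem/h.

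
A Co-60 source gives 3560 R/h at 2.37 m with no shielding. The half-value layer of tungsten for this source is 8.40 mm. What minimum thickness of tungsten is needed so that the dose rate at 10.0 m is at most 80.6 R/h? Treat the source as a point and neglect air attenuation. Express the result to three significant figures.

At 10.0 m, distance alone gives (2.37/10.0)² = 0.05617, so 3560 × 0.05617 = 200.0 R/h.
Further attenuation needed: 200.0/80.6 = 2.481.
n = log₂(2.481) = 1.311 half-value layers.
Thickness = 1.311 × 8.40 mm = 11.01 mm.

11.0 mm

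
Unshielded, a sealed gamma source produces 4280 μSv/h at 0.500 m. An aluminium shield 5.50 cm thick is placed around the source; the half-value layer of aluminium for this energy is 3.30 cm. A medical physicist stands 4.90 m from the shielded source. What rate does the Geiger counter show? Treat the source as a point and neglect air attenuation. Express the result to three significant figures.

Distance alone: 4280 × (0.500/4.90)² = 4280 × 0.01041 = 44.55 μSv/h.
Shield: 5.50/3.30 = 1.667 half-value layers → attenuation 2^(−1.667) = 0.3149.
Combined: 44.55 × 0.3149 = 14.03 μSv/h.

14.0 μSv/h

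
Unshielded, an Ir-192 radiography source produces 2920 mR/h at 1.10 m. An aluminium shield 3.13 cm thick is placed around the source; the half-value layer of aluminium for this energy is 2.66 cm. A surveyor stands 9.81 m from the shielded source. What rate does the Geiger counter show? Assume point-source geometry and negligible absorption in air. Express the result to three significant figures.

16.2 mR/h

Distance alone: (1.10/9.81)² = 0.01257, so 2920 × 0.01257 = 36.70 mR/h.
Shield: 3.13/2.66 = 1.177 half-value layers → attenuation 2^(−1.177) = 0.4423.
Combined: 36.70 × 0.4423 = 16.23 mR/h.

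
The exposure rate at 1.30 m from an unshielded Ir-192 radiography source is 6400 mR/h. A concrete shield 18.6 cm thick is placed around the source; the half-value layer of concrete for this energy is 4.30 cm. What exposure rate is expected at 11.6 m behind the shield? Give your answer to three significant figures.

Distance alone: 6400 × (1.30/11.6)² = 6400 × 0.01256 = 80.38 mR/h.
Shield: 18.6/4.30 = 4.326 half-value layers → attenuation 2^(−4.326) = 0.04986.
Combined: 80.38 × 0.04986 = 4.008 mR/h.

4.01 mR/h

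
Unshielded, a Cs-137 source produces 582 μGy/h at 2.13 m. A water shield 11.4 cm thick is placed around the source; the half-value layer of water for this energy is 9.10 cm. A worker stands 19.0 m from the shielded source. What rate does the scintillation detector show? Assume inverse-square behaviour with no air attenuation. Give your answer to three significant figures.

3.07 μGy/h

Distance alone: (2.13/19.0)² = 0.01257, so 582 × 0.01257 = 7.316 μGy/h.
Shield: 11.4/9.10 = 1.253 half-value layers → attenuation 2^(−1.253) = 0.4196.
Combined: 7.316 × 0.4196 = 3.070 μGy/h.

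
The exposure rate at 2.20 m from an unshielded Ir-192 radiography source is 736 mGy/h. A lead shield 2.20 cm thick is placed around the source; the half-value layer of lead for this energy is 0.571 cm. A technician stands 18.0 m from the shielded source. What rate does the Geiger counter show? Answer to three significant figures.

Distance alone: (2.20/18.0)² = 0.01494, so 736 × 0.01494 = 11.00 mGy/h.
Shield: 2.20/0.571 = 3.853 half-value layers → attenuation 2^(−3.853) = 0.06920.
Combined: 11.00 × 0.06920 = 0.7612 mGy/h.

0.761 mGy/h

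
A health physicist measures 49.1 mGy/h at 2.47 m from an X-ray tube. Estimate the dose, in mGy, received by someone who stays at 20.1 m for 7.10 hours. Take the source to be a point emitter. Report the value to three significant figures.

5.26 mGy

By the inverse-square law, rate at 20.1 m:
(2.47/20.1)² = 0.01510, so 49.1 × 0.01510 = 0.7414 mGy/h.
Dose = rate × time = 0.7414 mGy/h × 7.100 h = 5.264 mGy.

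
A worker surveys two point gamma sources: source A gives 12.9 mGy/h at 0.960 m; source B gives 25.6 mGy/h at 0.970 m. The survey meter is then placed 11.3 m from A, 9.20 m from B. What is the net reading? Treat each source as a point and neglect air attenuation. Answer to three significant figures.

By superposition, sum each source's inverse-square contribution:
A: 12.9 × (0.960/11.3)² = 0.09311 mGy/h
B: 25.6 × (0.970/9.20)² = 0.2846 mGy/h
Total = 0.09311 + 0.2846 = 0.3777 mGy/h.

0.378 mGy/h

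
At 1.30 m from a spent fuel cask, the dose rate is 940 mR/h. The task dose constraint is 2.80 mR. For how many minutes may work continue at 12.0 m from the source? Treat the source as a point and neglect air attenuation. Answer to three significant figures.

15.2 min

Applying the 1/r² law, rate at 12.0 m:
(1.30/12.0)² = 0.01174, so 940 × 0.01174 = 11.04 mR/h.
Stay time = 2.80 mR ÷ 11.04 mR/h = 0.2536 h = 15.22 min.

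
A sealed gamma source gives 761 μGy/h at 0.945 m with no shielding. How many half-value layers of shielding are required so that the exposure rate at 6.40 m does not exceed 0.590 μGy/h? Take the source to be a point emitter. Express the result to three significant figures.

At 6.40 m, distance alone gives (0.945/6.40)² = 0.02180, so 761 × 0.02180 = 16.59 μGy/h.
Further attenuation needed: 16.59/0.590 = 28.12.
n = log₂(28.12) = 4.814 half-value layers.

4.81 half-value layers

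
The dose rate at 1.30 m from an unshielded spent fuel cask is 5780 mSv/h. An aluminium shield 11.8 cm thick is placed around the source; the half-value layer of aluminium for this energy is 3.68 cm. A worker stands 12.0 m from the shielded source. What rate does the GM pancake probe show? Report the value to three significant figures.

7.35 mSv/h

Distance alone: (1.30/12.0)² = 0.01174, so 5780 × 0.01174 = 67.86 mSv/h.
Shield: 11.8/3.68 = 3.207 half-value layers → attenuation 2^(−3.207) = 0.1083.
Combined: 67.86 × 0.1083 = 7.349 mSv/h.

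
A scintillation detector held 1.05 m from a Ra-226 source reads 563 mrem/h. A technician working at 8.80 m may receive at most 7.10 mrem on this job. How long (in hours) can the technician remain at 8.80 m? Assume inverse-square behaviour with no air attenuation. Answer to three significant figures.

0.886 h

By the inverse-square law, rate at 8.80 m:
(1.05/8.80)² = 0.01424, so 563 × 0.01424 = 8.017 mrem/h.
Stay time = 7.10 mrem ÷ 8.017 mrem/h = 0.8856 h.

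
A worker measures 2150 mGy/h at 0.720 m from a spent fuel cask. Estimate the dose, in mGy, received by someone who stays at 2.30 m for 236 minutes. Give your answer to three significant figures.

Since intensity falls as 1/r², rate at 2.30 m:
2150 × (0.720/2.30)² = 2150 × 0.09800 = 210.7 mGy/h.
Dose = rate × time = 210.7 mGy/h × 3.933 h = 828.7 mGy.

829 mGy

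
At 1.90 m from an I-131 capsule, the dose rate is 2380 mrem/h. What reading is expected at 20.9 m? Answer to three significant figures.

By the inverse-square law, the rate at 20.9 m is
2380 × (1.90/20.9)² = 2380 × 0.008264 = 19.67 mrem/h.

19.7 mrem/h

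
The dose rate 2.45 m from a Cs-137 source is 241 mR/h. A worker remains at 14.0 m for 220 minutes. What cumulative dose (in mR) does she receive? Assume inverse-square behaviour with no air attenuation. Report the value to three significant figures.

27.1 mR

Since intensity falls as 1/r², rate at 14.0 m:
241 × (2.45/14.0)² = 241 × 0.03063 = 7.382 mR/h.
Dose = rate × time = 7.382 mR/h × 3.667 h = 27.07 mR.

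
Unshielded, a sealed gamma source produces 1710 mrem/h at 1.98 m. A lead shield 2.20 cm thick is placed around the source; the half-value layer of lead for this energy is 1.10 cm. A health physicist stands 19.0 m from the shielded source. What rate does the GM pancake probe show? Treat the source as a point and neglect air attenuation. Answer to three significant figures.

4.64 mrem/h

Distance alone: (1.98/19.0)² = 0.01086, so 1710 × 0.01086 = 18.57 mrem/h.
Shield: 2.20/1.10 = 2.000 half-value layers → attenuation 2^(−2.000) = 0.2500.
Combined: 18.57 × 0.2500 = 4.643 mrem/h.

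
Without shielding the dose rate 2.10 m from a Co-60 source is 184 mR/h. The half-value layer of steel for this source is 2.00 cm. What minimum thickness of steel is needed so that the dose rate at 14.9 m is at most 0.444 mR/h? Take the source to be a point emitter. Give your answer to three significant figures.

At 14.9 m, distance alone gives (2.10/14.9)² = 0.01986, so 184 × 0.01986 = 3.654 mR/h.
Further attenuation needed: 3.654/0.444 = 8.230.
n = log₂(8.230) = 3.041 half-value layers.
Thickness = 3.041 × 2.00 cm = 6.082 cm.

6.08 cm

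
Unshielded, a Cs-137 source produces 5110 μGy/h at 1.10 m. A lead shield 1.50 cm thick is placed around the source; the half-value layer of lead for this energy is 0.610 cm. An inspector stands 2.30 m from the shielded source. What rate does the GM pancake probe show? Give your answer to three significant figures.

213 μGy/h

Distance alone: (1.10/2.30)² = 0.2287, so 5110 × 0.2287 = 1169 μGy/h.
Shield: 1.50/0.610 = 2.459 half-value layers → attenuation 2^(−2.459) = 0.1819.
Combined: 1169 × 0.1819 = 212.6 μGy/h.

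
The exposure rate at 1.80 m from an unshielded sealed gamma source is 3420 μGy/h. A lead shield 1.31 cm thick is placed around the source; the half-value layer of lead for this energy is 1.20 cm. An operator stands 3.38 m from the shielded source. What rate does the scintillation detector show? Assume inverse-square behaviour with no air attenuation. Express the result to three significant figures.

455 μGy/h

Distance alone: (1.80/3.38)² = 0.2836, so 3420 × 0.2836 = 969.9 μGy/h.
Shield: 1.31/1.20 = 1.092 half-value layers → attenuation 2^(−1.092) = 0.4691.
Combined: 969.9 × 0.4691 = 455.0 μGy/h.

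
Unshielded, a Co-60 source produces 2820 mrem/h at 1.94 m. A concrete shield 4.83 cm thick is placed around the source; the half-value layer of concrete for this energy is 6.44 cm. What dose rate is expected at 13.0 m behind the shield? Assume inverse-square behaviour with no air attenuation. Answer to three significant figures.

Distance alone: 2820 × (1.94/13.0)² = 2820 × 0.02227 = 62.80 mrem/h.
Shield: 4.83/6.44 = 0.7500 half-value layers → attenuation 2^(−0.7500) = 0.5946.
Combined: 62.80 × 0.5946 = 37.34 mrem/h.

37.3 mrem/h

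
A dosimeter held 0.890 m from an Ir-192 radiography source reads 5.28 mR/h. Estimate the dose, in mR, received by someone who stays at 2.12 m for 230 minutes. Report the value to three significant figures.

3.57 mR

Using I₁d₁² = I₂d₂², rate at 2.12 m:
5.28 × (0.890/2.12)² = 5.28 × 0.1762 = 0.9303 mR/h.
Dose = rate × time = 0.9303 mR/h × 3.833 h = 3.566 mR.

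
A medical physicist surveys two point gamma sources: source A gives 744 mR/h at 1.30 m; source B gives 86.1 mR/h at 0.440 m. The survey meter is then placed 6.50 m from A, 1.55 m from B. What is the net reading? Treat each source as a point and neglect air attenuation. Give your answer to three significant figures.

By superposition, sum each source's inverse-square contribution:
A: 744 × (1.30/6.50)² = 29.76 mR/h
B: 86.1 × (0.440/1.55)² = 6.938 mR/h
Total = 29.76 + 6.938 = 36.70 mR/h.

36.7 mR/h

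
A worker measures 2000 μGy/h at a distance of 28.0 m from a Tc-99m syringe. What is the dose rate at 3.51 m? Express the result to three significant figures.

127000 μGy/h

By the inverse-square law, the rate at 3.51 m is
(28.0/3.51)² = 63.64, so 2000 × 63.64 = 127300 μGy/h.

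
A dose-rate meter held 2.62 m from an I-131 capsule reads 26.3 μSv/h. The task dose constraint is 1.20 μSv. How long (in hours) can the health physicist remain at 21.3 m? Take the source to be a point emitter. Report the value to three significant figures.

Intensity scales as (d₁/d₂)², so rate at 21.3 m:
26.3 × (2.62/21.3)² = 26.3 × 0.01513 = 0.3979 μSv/h.
Stay time = 1.20 μSv ÷ 0.3979 μSv/h = 3.016 h.

3.02 h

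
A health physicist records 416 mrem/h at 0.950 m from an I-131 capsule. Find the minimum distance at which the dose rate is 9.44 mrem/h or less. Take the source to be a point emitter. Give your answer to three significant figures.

Since intensity falls as 1/r², d₂ = d₁·√(I₁/I₂).
I₁/I₂ = 416/9.44 = 44.07, so d₂ = 0.950 × √44.07 = 6.307 m.

6.31 m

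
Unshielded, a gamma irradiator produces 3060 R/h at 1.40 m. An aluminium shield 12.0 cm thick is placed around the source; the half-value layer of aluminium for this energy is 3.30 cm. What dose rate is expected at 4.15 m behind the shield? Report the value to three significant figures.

Distance alone: 3060 × (1.40/4.15)² = 3060 × 0.1138 = 348.2 R/h.
Shield: 12.0/3.30 = 3.636 half-value layers → attenuation 2^(−3.636) = 0.08044.
Combined: 348.2 × 0.08044 = 28.01 R/h.

28.0 R/h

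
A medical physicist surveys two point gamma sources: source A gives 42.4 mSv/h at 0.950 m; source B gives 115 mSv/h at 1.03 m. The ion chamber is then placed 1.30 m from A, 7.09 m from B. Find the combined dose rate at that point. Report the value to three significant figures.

25.1 mSv/h

By superposition, sum each source's inverse-square contribution:
A: 42.4 × (0.950/1.30)² = 22.64 mSv/h
B: 115 × (1.03/7.09)² = 2.427 mSv/h
Total = 22.64 + 2.427 = 25.07 mSv/h.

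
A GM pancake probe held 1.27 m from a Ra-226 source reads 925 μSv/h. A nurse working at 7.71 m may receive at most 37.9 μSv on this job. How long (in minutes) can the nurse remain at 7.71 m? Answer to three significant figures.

Since intensity falls as 1/r², rate at 7.71 m:
(1.27/7.71)² = 0.02713, so 925 × 0.02713 = 25.10 μSv/h.
Stay time = 37.9 μSv ÷ 25.10 μSv/h = 1.510 h = 90.60 min.

90.6 min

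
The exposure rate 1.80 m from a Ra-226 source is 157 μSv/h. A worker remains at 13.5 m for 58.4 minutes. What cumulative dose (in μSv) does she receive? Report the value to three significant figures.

Applying the 1/r² law, rate at 13.5 m:
157 × (1.80/13.5)² = 157 × 0.01778 = 2.791 μSv/h.
Dose = rate × time = 2.791 μSv/h × 0.9733 h = 2.716 μSv.

2.72 μSv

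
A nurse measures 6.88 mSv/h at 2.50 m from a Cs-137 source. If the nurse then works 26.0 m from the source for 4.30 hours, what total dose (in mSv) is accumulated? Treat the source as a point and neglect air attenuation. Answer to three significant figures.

Since intensity falls as 1/r², rate at 26.0 m:
(2.50/26.0)² = 0.009246, so 6.88 × 0.009246 = 0.06361 mSv/h.
Dose = rate × time = 0.06361 mSv/h × 4.300 h = 0.2735 mSv.

0.274 mSv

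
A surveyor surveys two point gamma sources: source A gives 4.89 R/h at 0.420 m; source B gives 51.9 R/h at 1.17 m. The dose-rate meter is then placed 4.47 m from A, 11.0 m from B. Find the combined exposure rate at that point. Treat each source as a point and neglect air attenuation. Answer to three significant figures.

Each source contributes Iᵢ·(dᵢ/rᵢ)²; contributions add.
A: 4.89 × (0.420/4.47)² = 0.04317 R/h
B: 51.9 × (1.17/11.0)² = 0.5872 R/h
Total = 0.04317 + 0.5872 = 0.6304 R/h.

0.630 R/h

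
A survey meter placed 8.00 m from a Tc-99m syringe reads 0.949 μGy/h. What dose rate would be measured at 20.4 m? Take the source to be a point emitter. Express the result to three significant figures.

0.146 μGy/h

Intensity scales as (d₁/d₂)², so scaling from 8.00 m to 20.4 m:
(8.00/20.4)² = 0.1538, so 0.949 × 0.1538 = 0.1460 μGy/h.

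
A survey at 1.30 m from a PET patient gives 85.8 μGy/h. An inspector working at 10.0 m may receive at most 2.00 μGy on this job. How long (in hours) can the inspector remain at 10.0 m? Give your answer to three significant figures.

Using I₁d₁² = I₂d₂², rate at 10.0 m:
85.8 × (1.30/10.0)² = 85.8 × 0.01690 = 1.450 μGy/h.
Stay time = 2.00 μGy ÷ 1.450 μGy/h = 1.379 h.

1.38 h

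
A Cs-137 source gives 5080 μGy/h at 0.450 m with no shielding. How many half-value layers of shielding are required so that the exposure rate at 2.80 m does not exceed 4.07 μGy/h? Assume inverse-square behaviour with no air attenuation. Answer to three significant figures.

At 2.80 m, distance alone gives (0.450/2.80)² = 0.02583, so 5080 × 0.02583 = 131.2 μGy/h.
Further attenuation needed: 131.2/4.07 = 32.24.
n = log₂(32.24) = 5.011 half-value layers.

5.01 half-value layers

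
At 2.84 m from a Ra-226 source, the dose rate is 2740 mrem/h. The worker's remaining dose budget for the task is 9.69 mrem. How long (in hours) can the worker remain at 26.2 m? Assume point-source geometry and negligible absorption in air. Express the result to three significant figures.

Intensity scales as (d₁/d₂)², so rate at 26.2 m:
2740 × (2.84/26.2)² = 2740 × 0.01175 = 32.20 mrem/h.
Stay time = 9.69 mrem ÷ 32.20 mrem/h = 0.3009 h.

0.301 h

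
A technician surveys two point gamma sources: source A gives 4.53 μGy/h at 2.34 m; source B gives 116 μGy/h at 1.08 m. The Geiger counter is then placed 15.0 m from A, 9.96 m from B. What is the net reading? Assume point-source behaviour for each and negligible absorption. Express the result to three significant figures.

By superposition, sum each source's inverse-square contribution:
A: 4.53 × (2.34/15.0)² = 0.1102 μGy/h
B: 116 × (1.08/9.96)² = 1.364 μGy/h
Total = 0.1102 + 1.364 = 1.474 μGy/h.

1.47 μGy/h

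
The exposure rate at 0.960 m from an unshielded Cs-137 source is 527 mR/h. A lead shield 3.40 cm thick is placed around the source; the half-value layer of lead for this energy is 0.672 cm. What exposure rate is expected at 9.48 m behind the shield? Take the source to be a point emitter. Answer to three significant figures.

Distance alone: 527 × (0.960/9.48)² = 527 × 0.01025 = 5.402 mR/h.
Shield: 3.40/0.672 = 5.060 half-value layers → attenuation 2^(−5.060) = 0.02998.
Combined: 5.402 × 0.02998 = 0.1620 mR/h.

0.162 mR/h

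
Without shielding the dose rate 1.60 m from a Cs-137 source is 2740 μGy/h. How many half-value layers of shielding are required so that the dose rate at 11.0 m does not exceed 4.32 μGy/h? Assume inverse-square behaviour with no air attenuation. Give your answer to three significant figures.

At 11.0 m, distance alone gives 2740 × (1.60/11.0)² = 2740 × 0.02116 = 57.98 μGy/h.
Further attenuation needed: 57.98/4.32 = 13.42.
n = log₂(13.42) = 3.746 half-value layers.

3.75 half-value layers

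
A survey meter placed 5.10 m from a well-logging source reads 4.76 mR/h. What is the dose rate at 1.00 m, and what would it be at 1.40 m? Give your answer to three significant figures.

124 mR/h; 63.2 mR/h

Since intensity falls as 1/r²,
At 1.00 m: (5.10/1.00)² = 26.01, so 4.76 × 26.01 = 123.8 mR/h
At 1.40 m: 123.8 × (1.00/1.40)² = 123.8 × 0.5102 = 63.16 mR/h.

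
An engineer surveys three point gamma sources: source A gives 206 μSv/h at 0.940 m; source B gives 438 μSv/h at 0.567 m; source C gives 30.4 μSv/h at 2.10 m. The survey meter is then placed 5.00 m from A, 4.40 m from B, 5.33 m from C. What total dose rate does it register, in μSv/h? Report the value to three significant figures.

19.3 μSv/h

By superposition, sum each source's inverse-square contribution:
A: 206 × (0.940/5.00)² = 7.281 μSv/h
B: 438 × (0.567/4.40)² = 7.273 μSv/h
C: 30.4 × (2.10/5.33)² = 4.719 μSv/h
Total = 7.281 + 7.273 + 4.719 = 19.27 μSv/h.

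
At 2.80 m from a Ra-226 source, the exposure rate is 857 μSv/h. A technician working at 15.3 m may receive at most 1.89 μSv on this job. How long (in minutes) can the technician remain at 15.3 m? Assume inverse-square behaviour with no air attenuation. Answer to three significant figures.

Since intensity falls as 1/r², rate at 15.3 m:
(2.80/15.3)² = 0.03349, so 857 × 0.03349 = 28.70 μSv/h.
Stay time = 1.89 μSv ÷ 28.70 μSv/h = 0.06585 h = 3.951 min.

3.95 min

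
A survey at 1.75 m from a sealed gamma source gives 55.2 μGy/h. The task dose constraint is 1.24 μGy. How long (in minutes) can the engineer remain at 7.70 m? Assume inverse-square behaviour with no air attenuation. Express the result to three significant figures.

26.1 min

Since intensity falls as 1/r², rate at 7.70 m:
(1.75/7.70)² = 0.05165, so 55.2 × 0.05165 = 2.851 μGy/h.
Stay time = 1.24 μGy ÷ 2.851 μGy/h = 0.4349 h = 26.09 min.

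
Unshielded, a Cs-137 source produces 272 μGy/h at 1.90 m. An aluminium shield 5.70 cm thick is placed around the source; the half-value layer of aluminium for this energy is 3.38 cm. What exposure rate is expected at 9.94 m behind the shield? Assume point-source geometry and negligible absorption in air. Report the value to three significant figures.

Distance alone: 272 × (1.90/9.94)² = 272 × 0.03654 = 9.939 μGy/h.
Shield: 5.70/3.38 = 1.686 half-value layers → attenuation 2^(−1.686) = 0.3108.
Combined: 9.939 × 0.3108 = 3.089 μGy/h.

3.09 μGy/h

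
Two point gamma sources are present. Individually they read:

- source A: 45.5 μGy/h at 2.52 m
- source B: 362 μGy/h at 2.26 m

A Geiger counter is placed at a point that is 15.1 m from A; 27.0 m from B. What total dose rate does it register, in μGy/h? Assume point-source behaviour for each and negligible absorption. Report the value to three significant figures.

Each source contributes Iᵢ·(dᵢ/rᵢ)²; contributions add.
A: 45.5 × (2.52/15.1)² = 1.267 μGy/h
B: 362 × (2.26/27.0)² = 2.536 μGy/h
Total = 1.267 + 2.536 = 3.803 μGy/h.

3.80 μGy/h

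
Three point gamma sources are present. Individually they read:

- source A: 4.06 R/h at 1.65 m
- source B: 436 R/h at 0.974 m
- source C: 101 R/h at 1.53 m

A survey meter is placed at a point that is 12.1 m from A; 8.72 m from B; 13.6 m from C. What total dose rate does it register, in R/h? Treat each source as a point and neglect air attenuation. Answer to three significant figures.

6.79 R/h

By superposition, sum each source's inverse-square contribution:
A: 4.06 × (1.65/12.1)² = 0.07550 R/h
B: 436 × (0.974/8.72)² = 5.440 R/h
C: 101 × (1.53/13.6)² = 1.278 R/h
Total = 0.07550 + 5.440 + 1.278 = 6.794 R/h.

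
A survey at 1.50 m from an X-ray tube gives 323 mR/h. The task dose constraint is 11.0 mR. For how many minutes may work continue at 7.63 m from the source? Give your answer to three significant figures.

52.9 min

Applying the 1/r² law, rate at 7.63 m:
(1.50/7.63)² = 0.03865, so 323 × 0.03865 = 12.48 mR/h.
Stay time = 11.0 mR ÷ 12.48 mR/h = 0.8814 h = 52.88 min.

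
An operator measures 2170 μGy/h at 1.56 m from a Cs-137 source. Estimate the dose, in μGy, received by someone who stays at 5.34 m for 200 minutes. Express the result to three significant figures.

Applying the 1/r² law, rate at 5.34 m:
(1.56/5.34)² = 0.08534, so 2170 × 0.08534 = 185.2 μGy/h.
Dose = rate × time = 185.2 μGy/h × 3.333 h = 617.3 μGy.

617 μGy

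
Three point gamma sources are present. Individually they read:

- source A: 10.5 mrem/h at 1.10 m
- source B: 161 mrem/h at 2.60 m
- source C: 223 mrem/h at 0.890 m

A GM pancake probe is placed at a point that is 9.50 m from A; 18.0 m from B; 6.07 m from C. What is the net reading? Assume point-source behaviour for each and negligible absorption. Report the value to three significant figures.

8.29 mrem/h

Each source contributes Iᵢ·(dᵢ/rᵢ)²; contributions add.
A: 10.5 × (1.10/9.50)² = 0.1408 mrem/h
B: 161 × (2.60/18.0)² = 3.359 mrem/h
C: 223 × (0.890/6.07)² = 4.794 mrem/h
Total = 0.1408 + 3.359 + 4.794 = 8.294 mrem/h.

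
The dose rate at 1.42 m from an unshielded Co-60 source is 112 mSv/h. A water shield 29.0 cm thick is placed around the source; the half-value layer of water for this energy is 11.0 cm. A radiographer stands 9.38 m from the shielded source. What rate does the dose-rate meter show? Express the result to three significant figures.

Distance alone: 112 × (1.42/9.38)² = 112 × 0.02292 = 2.567 mSv/h.
Shield: 29.0/11.0 = 2.636 half-value layers → attenuation 2^(−2.636) = 0.1609.
Combined: 2.567 × 0.1609 = 0.4130 mSv/h.

0.413 mSv/h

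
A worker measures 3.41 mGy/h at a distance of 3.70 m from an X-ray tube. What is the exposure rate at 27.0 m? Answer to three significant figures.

0.0640 mGy/h

Using I₁d₁² = I₂d₂², the rate at 27.0 m is
(3.70/27.0)² = 0.01878, so 3.41 × 0.01878 = 0.06404 mGy/h.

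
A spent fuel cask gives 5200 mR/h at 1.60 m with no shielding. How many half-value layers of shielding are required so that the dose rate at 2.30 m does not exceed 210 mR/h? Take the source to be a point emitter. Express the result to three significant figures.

At 2.30 m, distance alone gives (1.60/2.30)² = 0.4839, so 5200 × 0.4839 = 2516 mR/h.
Further attenuation needed: 2516/210 = 11.98.
n = log₂(11.98) = 3.583 half-value layers.

3.58 half-value layers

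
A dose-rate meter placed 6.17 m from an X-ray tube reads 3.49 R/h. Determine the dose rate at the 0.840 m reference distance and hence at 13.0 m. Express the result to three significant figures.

Applying the 1/r² law,
At 0.840 m: 3.49 × (6.17/0.840)² = 3.49 × 53.95 = 188.3 R/h
At 13.0 m: 188.3 × (0.840/13.0)² = 188.3 × 0.004175 = 0.7862 R/h.

188 R/h; 0.786 R/h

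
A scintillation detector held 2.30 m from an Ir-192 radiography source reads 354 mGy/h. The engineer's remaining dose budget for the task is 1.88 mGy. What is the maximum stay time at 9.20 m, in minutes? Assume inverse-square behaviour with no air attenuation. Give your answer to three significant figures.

Using I₁d₁² = I₂d₂², rate at 9.20 m:
354 × (2.30/9.20)² = 354 × 0.06250 = 22.12 mGy/h.
Stay time = 1.88 mGy ÷ 22.12 mGy/h = 0.08499 h = 5.099 min.

5.10 min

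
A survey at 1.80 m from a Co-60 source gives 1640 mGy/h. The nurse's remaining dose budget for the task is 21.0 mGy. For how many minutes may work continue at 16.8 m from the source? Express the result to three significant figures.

Intensity scales as (d₁/d₂)², so rate at 16.8 m:
(1.80/16.8)² = 0.01148, so 1640 × 0.01148 = 18.83 mGy/h.
Stay time = 21.0 mGy ÷ 18.83 mGy/h = 1.115 h = 66.90 min.

66.9 min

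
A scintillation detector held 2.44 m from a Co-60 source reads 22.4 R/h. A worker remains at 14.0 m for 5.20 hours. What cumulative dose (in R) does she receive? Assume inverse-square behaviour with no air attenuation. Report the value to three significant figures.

Since intensity falls as 1/r², rate at 14.0 m:
(2.44/14.0)² = 0.03038, so 22.4 × 0.03038 = 0.6805 R/h.
Dose = rate × time = 0.6805 R/h × 5.200 h = 3.539 R.

3.54 R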